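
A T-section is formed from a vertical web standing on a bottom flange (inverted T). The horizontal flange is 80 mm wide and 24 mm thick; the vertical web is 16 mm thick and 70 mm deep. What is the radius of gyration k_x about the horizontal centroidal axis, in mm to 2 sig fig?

Decompose the section into non-overlapping parts with the origin at the bottom-left of its bounding rectangle.
Flange: 80 × 24, A = 1 920 mm², y = 12 mm, Ī = 92 160 mm⁴.
Web: 16 × 70, A = 1 120 mm², y = 59 mm, Ī = 457 333 mm⁴.
Centroid: ȳ = ΣA·y / ΣA = 29.32 mm.
Transfer each piece to the horizontal centroidal axis using Ī + A·d² with d = y − 29.32:
  flange: d = -17.32 mm → contributes +667 846 mm⁴
  web: d = 29.68 mm → contributes +1 444 224 mm⁴
Total I = 2 112 070 mm⁴.
Radius of gyration: k = √(I/A) = √(2 112 070 / 3 040) = 26.36 mm.

k_x ≈ 26 mm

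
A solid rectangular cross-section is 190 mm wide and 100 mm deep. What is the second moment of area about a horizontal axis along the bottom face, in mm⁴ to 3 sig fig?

The section: 190 × 100, A = 19 000 mm², y = 50 mm, Ī = 15 833 333 mm⁴.
Transfer it to the bottom edge using Ī + A·d² with d = y − 0:
  the section: d = 50 mm → contributes +63 333 333 mm⁴
Total I = 63 333 333 mm⁴.

I_base ≈ 6.33 × 10⁷ mm⁴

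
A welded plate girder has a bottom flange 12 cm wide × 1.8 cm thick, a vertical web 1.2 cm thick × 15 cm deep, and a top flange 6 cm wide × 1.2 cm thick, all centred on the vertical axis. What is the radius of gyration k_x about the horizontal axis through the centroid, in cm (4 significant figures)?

k_x ≈ 6.565 cm

Split into non-overlapping primitives; take the origin at the lower-left of the bounding box.
Bottom plate: 12 × 1.8, A = 21.6 cm², y = 0.9 cm, Ī = 5.832 cm⁴.
Web plate: 1.2 × 15, A = 18 cm², y = 9.3 cm, Ī = 337.5 cm⁴.
Top plate: 6 × 1.2, A = 7.2 cm², y = 17.4 cm, Ī = 0.864 cm⁴.
Centroid: ȳ = ΣA·y / ΣA = 6.66923 cm.
Transfer each piece to the horizontal axis through the centroid using Ī + A·d² with d = y − 6.66923:
  bottom plate: d = -5.76923 cm → contributes +724.767 cm⁴
  web plate: d = 2.63077 cm → contributes +462.077 cm⁴
  top plate: d = 10.7308 cm → contributes +829.94 cm⁴
Total I = 2016.78 cm⁴.
Radius of gyration: k = √(I/A) = √(2016.78 / 46.8) = 6.56458 cm.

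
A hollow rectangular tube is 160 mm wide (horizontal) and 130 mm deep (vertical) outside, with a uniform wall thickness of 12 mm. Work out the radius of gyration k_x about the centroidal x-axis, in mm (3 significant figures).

Decompose the section into non-overlapping parts with the origin at the bottom-left of its bounding rectangle.
Outer rectangle: 160 × 130, A = 20 800 mm², y = 65 mm, Ī = 29 293 333 mm⁴.
Inner void (subtracted): 136 × 106, A = 14 416 mm², y = 65 mm, Ī = 13 498 181 mm⁴.
By symmetry the centroid is at mid-height, ȳ = 65 mm.
All pieces are centred on the centroidal x-axis, so I = ΣĪ (holes subtracted) = 15 795 152 mm⁴.
Radius of gyration: k = √(I/A) = √(15 795 152 / 6 384) = 49.741 mm.

k_x ≈ 49.7 mm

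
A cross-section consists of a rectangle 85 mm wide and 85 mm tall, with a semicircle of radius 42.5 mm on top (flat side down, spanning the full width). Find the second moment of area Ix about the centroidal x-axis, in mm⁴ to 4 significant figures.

Ix ≈ 1.217 × 10⁷ mm⁴

Decompose the section into non-overlapping parts with the origin at the bottom-left of its bounding rectangle.
Rectangular body: 85 × 85, A = 7 225 mm², y = 42.5 mm, Ī = 4 350 052 mm⁴.
Semicircular cap: semicircle r = 42.5, A = 2837.25 mm², y = 103.038 mm, Ī = 358 086 mm⁴.
Centroid: ȳ = ΣA·y / ΣA = 59.5698 mm.
Transfer each piece to the centroidal x-axis using Ī + A·d² with d = y − 59.5698:
  rectangular body: d = -17.0698 mm → contributes +6 455 250 mm⁴
  semicircular cap: d = 43.4678 mm → contributes +5 718 928 mm⁴
Total I = 12 174 178 mm⁴.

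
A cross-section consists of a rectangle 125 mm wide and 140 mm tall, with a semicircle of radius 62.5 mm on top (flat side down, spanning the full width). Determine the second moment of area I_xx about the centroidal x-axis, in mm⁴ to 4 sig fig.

Decompose the section into non-overlapping parts with the origin at the bottom-left of its bounding rectangle.
Rectangular body: 125 × 140, A = 17 500 mm², y = 70 mm, Ī = 28 583 333 mm⁴.
Semicircular cap: semicircle r = 62.5, A = 6135.92 mm², y = 166.526 mm, Ī = 1 674 758 mm⁴.
Centroid: ȳ = ΣA·y / ΣA = 95.0583 mm.
Transfer each piece to the centroidal x-axis using Ī + A·d² with d = y − 95.0583:
  rectangular body: d = -25.0583 mm → contributes +39 571 868 mm⁴
  semicircular cap: d = 71.4676 mm → contributes +33 014 680 mm⁴
Total I = 72 586 547 mm⁴.

I_xx ≈ 7.259 × 10⁷ mm⁴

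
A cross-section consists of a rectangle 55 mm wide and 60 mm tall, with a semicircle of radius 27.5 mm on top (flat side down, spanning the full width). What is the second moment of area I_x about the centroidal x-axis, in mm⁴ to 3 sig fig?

Treat the section as a set of non-overlapping primitives; coordinates are from the bounding-box lower-left.
Rectangular body: 55 × 60, A = 3 300 mm², y = 30 mm, Ī = 990 000 mm⁴.
Semicircular cap: semicircle r = 27.5, A = 1187.9 mm², y = 71.671 mm, Ī = 62 772 mm⁴.
Centroid: ȳ = ΣA·y / ΣA = 41.03 mm.
Transfer each piece to the centroidal x-axis using Ī + A·d² with d = y − 41.03:
  rectangular body: d = -11.03 mm → contributes +1 391 486 mm⁴
  semicircular cap: d = 30.641 mm → contributes +1 178 091 mm⁴
Total I = 2 569 577 mm⁴.

I_x ≈ 2.57 × 10⁶ mm⁴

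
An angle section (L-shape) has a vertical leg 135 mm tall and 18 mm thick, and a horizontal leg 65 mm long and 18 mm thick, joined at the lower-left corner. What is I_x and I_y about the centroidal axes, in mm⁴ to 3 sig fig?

I_x ≈ 5.86 × 10⁶ mm⁴, I_y ≈ 8.84 × 10⁵ mm⁴

Split into non-overlapping primitives; take the origin at the lower-left of the bounding box.
Vertical leg: 18 × 135, A = 2 430 mm², y = 67.5 mm, Ī = 3 690 563 mm⁴.
Horizontal leg (remainder): 47 × 18, A = 846 mm², y = 9 mm, Ī = 22 842 mm⁴.
Centroid: ȳ = ΣA·y / ΣA = 52.393 mm.
Transfer each piece to the centroidal x-axis using Ī + A·d² with d = y − 52.393:
  vertical leg: d = 15.107 mm → contributes +4 245 151 mm⁴
  horizontal leg (remainder): d = -43.393 mm → contributes +1 615 809 mm⁴
Total I = 5 860 960 mm⁴.
For the y-axis: x̄ = 17.393 mm.
Repeating about the centroidal y-axis gives I_y = 884 170 mm⁴.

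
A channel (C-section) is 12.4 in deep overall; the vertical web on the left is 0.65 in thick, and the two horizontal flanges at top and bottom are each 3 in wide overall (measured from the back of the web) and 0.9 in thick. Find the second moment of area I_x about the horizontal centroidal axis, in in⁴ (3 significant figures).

I_x ≈ 243 in⁴

Split into non-overlapping primitives; take the origin at the lower-left of the bounding box.
Web: 0.65 × 12.4, A = 8.06 in², y = 6.2 in, Ī = 103.28 in⁴.
Top flange (beyond web): 2.35 × 0.9, A = 2.115 in², y = 11.95 in, Ī = 0.14276 in⁴.
Bottom flange (beyond web): 2.35 × 0.9, A = 2.115 in², y = 0.45 in, Ī = 0.14276 in⁴.
By symmetry the centroid is at mid-height, ȳ = 6.2 in.
Transfer each piece to the horizontal centroidal axis using Ī + A·d² with d = y − 6.2:
  web: d = 0 in → contributes +103.28 in⁴
  top flange (beyond web): d = 5.75 in → contributes +70.07 in⁴
  bottom flange (beyond web): d = -5.75 in → contributes +70.07 in⁴
Total I = 243.42 in⁴.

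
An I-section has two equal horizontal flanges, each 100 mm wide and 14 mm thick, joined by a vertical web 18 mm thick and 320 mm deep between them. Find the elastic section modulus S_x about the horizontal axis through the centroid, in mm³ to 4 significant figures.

S_x ≈ 7.315 × 10⁵ mm³

Split into non-overlapping primitives; take the origin at the lower-left of the bounding box.
Bottom flange: 100 × 14, A = 1 400 mm², y = 7 mm, Ī = 22866.7 mm⁴.
Web: 18 × 320, A = 5 760 mm², y = 174 mm, Ī = 49 152 000 mm⁴.
Top flange: 100 × 14, A = 1 400 mm², y = 341 mm, Ī = 22866.7 mm⁴.
By symmetry the centroid is at mid-height, ȳ = 174 mm.
Transfer each piece to the horizontal axis through the centroid using Ī + A·d² with d = y − 174:
  bottom flange: d = -167 mm → contributes +39 067 467 mm⁴
  web: d = 0 mm → contributes +49 152 000 mm⁴
  top flange: d = 167 mm → contributes +39 067 467 mm⁴
Total I = 127 286 933 mm⁴.
Extreme fibre distance c = 174 mm; S = I/c = 731 534 mm³.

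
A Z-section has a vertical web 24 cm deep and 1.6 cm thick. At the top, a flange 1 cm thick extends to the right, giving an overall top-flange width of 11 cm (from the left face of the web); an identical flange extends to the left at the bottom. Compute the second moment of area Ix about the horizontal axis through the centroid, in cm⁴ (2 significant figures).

Break the section into simple shapes (no overlaps), measuring from the bottom-left corner of the bounding box.
Web: 1.6 × 24, A = 38.4 cm², y = 12 cm, Ī = 1 843 cm⁴.
Top flange (beyond web): 9.4 × 1, A = 9.4 cm², y = 23.5 cm, Ī = 0.7833 cm⁴.
Bottom flange (beyond web): 9.4 × 1, A = 9.4 cm², y = 0.5 cm, Ī = 0.7833 cm⁴.
Centroid: ȳ = ΣA·y / ΣA = 12 cm.
Transfer each piece to the horizontal axis through the centroid using Ī + A·d² with d = y − 12:
  web: d = 0 cm → contributes +1 843 cm⁴
  top flange (beyond web): d = 11.5 cm → contributes +1 244 cm⁴
  bottom flange (beyond web): d = -11.5 cm → contributes +1 244 cm⁴
Total I = 4 331 cm⁴.

Ix ≈ 4300 cm⁴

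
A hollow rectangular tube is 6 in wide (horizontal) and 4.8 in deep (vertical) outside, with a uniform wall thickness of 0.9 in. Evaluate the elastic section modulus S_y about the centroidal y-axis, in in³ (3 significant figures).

Split into non-overlapping primitives; take the origin at the lower-left of the bounding box.
Outer rectangle: 6 × 4.8, A = 28.8 in², x = 3 in, Ī = 86.4 in⁴.
Inner void (subtracted): 4.2 × 3, A = 12.6 in², x = 3 in, Ī = 18.522 in⁴.
By symmetry the centroid is at mid-width, x̄ = 3 in.
All pieces are centred on the centroidal y-axis, so I = ΣĪ (holes subtracted) = 67.878 in⁴.
Extreme fibre distance c = 3 in; S = I/c = 22.626 in³.

S_y ≈ 22.6 in³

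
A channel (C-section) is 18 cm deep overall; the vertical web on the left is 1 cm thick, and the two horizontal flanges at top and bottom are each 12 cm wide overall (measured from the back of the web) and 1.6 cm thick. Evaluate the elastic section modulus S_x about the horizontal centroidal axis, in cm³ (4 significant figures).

Treat the section as a set of non-overlapping primitives; coordinates are from the bounding-box lower-left.
Web: 1 × 18, A = 18 cm², y = 9 cm, Ī = 486 cm⁴.
Top flange (beyond web): 11 × 1.6, A = 17.6 cm², y = 17.2 cm, Ī = 3.75467 cm⁴.
Bottom flange (beyond web): 11 × 1.6, A = 17.6 cm², y = 0.8 cm, Ī = 3.75467 cm⁴.
By symmetry the centroid is at mid-height, ȳ = 9 cm.
Transfer each piece to the horizontal centroidal axis using Ī + A·d² with d = y − 9:
  web: d = 0 cm → contributes +486 cm⁴
  top flange (beyond web): d = 8.2 cm → contributes +1187.18 cm⁴
  bottom flange (beyond web): d = -8.2 cm → contributes +1187.18 cm⁴
Total I = 2860.36 cm⁴.
Extreme fibre distance c = 9 cm; S = I/c = 317.817 cm³.

S_x ≈ 317.8 cm³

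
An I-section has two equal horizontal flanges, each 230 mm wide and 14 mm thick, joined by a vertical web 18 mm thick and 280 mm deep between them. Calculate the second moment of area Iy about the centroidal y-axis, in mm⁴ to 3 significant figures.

Treat the section as a set of non-overlapping primitives; coordinates are from the bounding-box lower-left.
Bottom flange: 230 × 14, A = 3 220 mm², x = 115 mm, Ī = 14 194 833 mm⁴.
Web: 18 × 280, A = 5 040 mm², x = 115 mm, Ī = 136 080 mm⁴.
Top flange: 230 × 14, A = 3 220 mm², x = 115 mm, Ī = 14 194 833 mm⁴.
By symmetry the centroid is at mid-width, x̄ = 115 mm.
All pieces are centred on the centroidal y-axis, so I = ΣĪ = 28 525 747 mm⁴.

Iy ≈ 2.85 × 10⁷ mm⁴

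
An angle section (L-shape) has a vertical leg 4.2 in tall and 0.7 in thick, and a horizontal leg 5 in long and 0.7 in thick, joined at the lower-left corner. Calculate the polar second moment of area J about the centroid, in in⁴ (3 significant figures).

Treat the section as a set of non-overlapping primitives; coordinates are from the bounding-box lower-left.
Vertical leg: 0.7 × 4.2, A = 2.94 in², y = 2.1 in, Ī = 4.3218 in⁴.
Horizontal leg (remainder): 4.3 × 0.7, A = 3.01 in², y = 0.35 in, Ī = 0.12291 in⁴.
Centroid: ȳ = ΣA·y / ΣA = 1.2147 in.
Transfer each piece to the centroidal x-axis using Ī + A·d² with d = y − 1.2147:
  vertical leg: d = 0.88529 in → contributes +6.626 in⁴
  horizontal leg (remainder): d = -0.86471 in → contributes +2.3735 in⁴
Total I = 8.9995 in⁴.
For the y-axis: x̄ = 1.6147 in.
Repeating about the centroidal y-axis gives I_y = 14.054 in⁴.
Polar second moment: J = I_x + I_y = 23.053 in⁴.

J ≈ 23.1 in⁴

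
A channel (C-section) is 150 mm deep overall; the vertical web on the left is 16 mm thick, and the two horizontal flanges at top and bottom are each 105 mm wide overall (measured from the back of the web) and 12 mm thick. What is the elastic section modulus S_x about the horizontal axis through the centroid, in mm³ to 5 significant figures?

Treat the section as a set of non-overlapping primitives; coordinates are from the bounding-box lower-left.
Web: 16 × 150, A = 2 400 mm², y = 75 mm, Ī = 4 500 000 mm⁴.
Top flange (beyond web): 89 × 12, A = 1 068 mm², y = 144 mm, Ī = 12 816 mm⁴.
Bottom flange (beyond web): 89 × 12, A = 1 068 mm², y = 6 mm, Ī = 12 816 mm⁴.
By symmetry the centroid is at mid-height, ȳ = 75 mm.
Transfer each piece to the horizontal axis through the centroid using Ī + A·d² with d = y − 75:
  web: d = 0 mm → contributes +4 500 000 mm⁴
  top flange (beyond web): d = 69 mm → contributes +5 097 564 mm⁴
  bottom flange (beyond web): d = -69 mm → contributes +5 097 564 mm⁴
Total I = 14 695 128 mm⁴.
Extreme fibre distance c = 75 mm; S = I/c = 195 935 mm³.

S_x ≈ 1.9594 × 10⁵ mm³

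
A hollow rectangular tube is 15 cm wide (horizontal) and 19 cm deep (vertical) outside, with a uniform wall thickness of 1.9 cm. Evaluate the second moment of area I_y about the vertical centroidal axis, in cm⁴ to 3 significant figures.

I_y ≈ 3560 cm⁴

Break the section into simple shapes (no overlaps), measuring from the bottom-left corner of the bounding box.
Outer rectangle: 15 × 19, A = 285 cm², x = 7.5 cm, Ī = 5343.8 cm⁴.
Inner void (subtracted): 11.2 × 15.2, A = 170.24 cm², x = 7.5 cm, Ī = 1779.6 cm⁴.
By symmetry the centroid is at mid-width, x̄ = 7.5 cm.
All pieces are centred on the vertical centroidal axis, so I = ΣĪ (holes subtracted) = 3564.2 cm⁴.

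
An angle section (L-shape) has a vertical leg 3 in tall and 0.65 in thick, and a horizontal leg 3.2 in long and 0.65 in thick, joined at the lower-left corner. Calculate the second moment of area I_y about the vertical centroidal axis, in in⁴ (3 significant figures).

Decompose the section into non-overlapping parts with the origin at the bottom-left of its bounding rectangle.
Vertical leg: 0.65 × 3, A = 1.95 in², x = 0.325 in, Ī = 0.068656 in⁴.
Horizontal leg (remainder): 2.55 × 0.65, A = 1.6575 in², x = 1.925 in, Ī = 0.89816 in⁴.
Centroid: x̄ = ΣA·x / ΣA = 1.0601 in.
Transfer each piece to the vertical centroidal axis using Ī + A·d² with d = x − 1.0601:
  vertical leg: d = -0.73514 in → contributes +1.1225 in⁴
  horizontal leg (remainder): d = 0.86486 in → contributes +2.138 in⁴
Total I = 3.2604 in⁴.

I_y ≈ 3.26 in⁴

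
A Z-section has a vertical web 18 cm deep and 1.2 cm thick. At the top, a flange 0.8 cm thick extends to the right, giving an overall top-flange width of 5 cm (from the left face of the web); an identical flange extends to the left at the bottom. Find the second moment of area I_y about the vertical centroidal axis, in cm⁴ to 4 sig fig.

Break the section into simple shapes (no overlaps), measuring from the bottom-left corner of the bounding box.
Web: 1.2 × 18, A = 21.6 cm², x = 4.4 cm, Ī = 2.592 cm⁴.
Top flange (beyond web): 3.8 × 0.8, A = 3.04 cm², x = 6.9 cm, Ī = 3.65813 cm⁴.
Bottom flange (beyond web): 3.8 × 0.8, A = 3.04 cm², x = 1.9 cm, Ī = 3.65813 cm⁴.
Centroid: x̄ = ΣA·x / ΣA = 4.4 cm.
Transfer each piece to the vertical centroidal axis using Ī + A·d² with d = x − 4.4:
  web: d = 0 cm → contributes +2.592 cm⁴
  top flange (beyond web): d = 2.5 cm → contributes +22.6581 cm⁴
  bottom flange (beyond web): d = -2.5 cm → contributes +22.6581 cm⁴
Total I = 47.9083 cm⁴.

I_y ≈ 47.91 cm⁴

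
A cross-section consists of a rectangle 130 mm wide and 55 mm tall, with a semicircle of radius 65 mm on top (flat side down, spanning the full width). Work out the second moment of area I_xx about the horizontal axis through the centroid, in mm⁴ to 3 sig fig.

Split into non-overlapping primitives; take the origin at the lower-left of the bounding box.
Rectangular body: 130 × 55, A = 7 150 mm², y = 27.5 mm, Ī = 1 802 396 mm⁴.
Semicircular cap: semicircle r = 65, A = 6636.6 mm², y = 82.587 mm, Ī = 1 959 230 mm⁴.
Centroid: ȳ = ΣA·y / ΣA = 54.018 mm.
Transfer each piece to the horizontal axis through the centroid using Ī + A·d² with d = y − 54.018:
  rectangular body: d = -26.518 mm → contributes +6 830 218 mm⁴
  semicircular cap: d = 28.569 mm → contributes +7 375 988 mm⁴
Total I = 14 206 206 mm⁴.

I_xx ≈ 1.42 × 10⁷ mm⁴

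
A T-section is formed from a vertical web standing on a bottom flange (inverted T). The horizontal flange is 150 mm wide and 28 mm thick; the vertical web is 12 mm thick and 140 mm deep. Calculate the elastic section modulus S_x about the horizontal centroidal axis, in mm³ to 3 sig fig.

Break the section into simple shapes (no overlaps), measuring from the bottom-left corner of the bounding box.
Flange: 150 × 28, A = 4 200 mm², y = 14 mm, Ī = 274 400 mm⁴.
Web: 12 × 140, A = 1 680 mm², y = 98 mm, Ī = 2 744 000 mm⁴.
Centroid: ȳ = ΣA·y / ΣA = 38 mm.
Transfer each piece to the horizontal centroidal axis using Ī + A·d² with d = y − 38:
  flange: d = -24 mm → contributes +2 693 600 mm⁴
  web: d = 60 mm → contributes +8 792 000 mm⁴
Total I = 11 485 600 mm⁴.
Extreme fibre distance c = 130 mm; S = I/c = 88 351 mm³.

S_x ≈ 8.84 × 10⁴ mm³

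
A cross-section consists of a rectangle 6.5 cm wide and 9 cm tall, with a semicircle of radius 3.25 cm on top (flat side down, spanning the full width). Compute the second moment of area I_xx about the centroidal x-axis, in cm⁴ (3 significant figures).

Treat the section as a set of non-overlapping primitives; coordinates are from the bounding-box lower-left.
Rectangular body: 6.5 × 9, A = 58.5 cm², y = 4.5 cm, Ī = 394.88 cm⁴.
Semicircular cap: semicircle r = 3.25, A = 16.592 cm², y = 10.379 cm, Ī = 12.245 cm⁴.
Centroid: ȳ = ΣA·y / ΣA = 5.799 cm.
Transfer each piece to the centroidal x-axis using Ī + A·d² with d = y − 5.799:
  rectangular body: d = -1.299 cm → contributes +493.59 cm⁴
  semicircular cap: d = 4.5803 cm → contributes +360.32 cm⁴
Total I = 853.92 cm⁴.

I_xx ≈ 854 cm⁴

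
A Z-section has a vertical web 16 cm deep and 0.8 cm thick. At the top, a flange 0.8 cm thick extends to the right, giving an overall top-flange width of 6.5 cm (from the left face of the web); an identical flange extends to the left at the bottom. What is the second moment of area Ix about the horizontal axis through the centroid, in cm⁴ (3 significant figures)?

Ix ≈ 800 cm⁴

Break the section into simple shapes (no overlaps), measuring from the bottom-left corner of the bounding box.
Web: 0.8 × 16, A = 12.8 cm², y = 8 cm, Ī = 273.07 cm⁴.
Top flange (beyond web): 5.7 × 0.8, A = 4.56 cm², y = 15.6 cm, Ī = 0.2432 cm⁴.
Bottom flange (beyond web): 5.7 × 0.8, A = 4.56 cm², y = 0.4 cm, Ī = 0.2432 cm⁴.
Centroid: ȳ = ΣA·y / ΣA = 8 cm.
Transfer each piece to the horizontal axis through the centroid using Ī + A·d² with d = y − 8:
  web: d = 0 cm → contributes +273.07 cm⁴
  top flange (beyond web): d = 7.6 cm → contributes +263.63 cm⁴
  bottom flange (beyond web): d = -7.6 cm → contributes +263.63 cm⁴
Total I = 800.32 cm⁴.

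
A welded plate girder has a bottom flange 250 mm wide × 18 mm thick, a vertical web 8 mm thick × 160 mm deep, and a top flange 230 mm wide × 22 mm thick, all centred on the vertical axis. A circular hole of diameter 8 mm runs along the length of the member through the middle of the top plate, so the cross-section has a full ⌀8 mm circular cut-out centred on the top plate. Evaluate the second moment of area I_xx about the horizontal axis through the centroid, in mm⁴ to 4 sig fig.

Split into non-overlapping primitives; take the origin at the lower-left of the bounding box.
Bottom plate: 250 × 18, A = 4 500 mm², y = 9 mm, Ī = 121 500 mm⁴.
Web plate: 8 × 160, A = 1 280 mm², y = 98 mm, Ī = 2 730 667 mm⁴.
Top plate: 230 × 22, A = 5 060 mm², y = 189 mm, Ī = 204 087 mm⁴.
Hole (subtracted): ⌀8, A = 50.2655 mm², y = 189 mm, Ī = 201.062 mm⁴.
Centroid: ȳ = ΣA·y / ΣA = 103.133 mm.
Transfer each piece to the horizontal axis through the centroid using Ī + A·d² with d = y − 103.133:
  bottom plate: d = -94.1332 mm → contributes +39 996 265 mm⁴
  web plate: d = -5.1332 mm → contributes +2 764 394 mm⁴
  top plate: d = 85.8668 mm → contributes +37 512 012 mm⁴
  hole: d = 85.8668 mm → contributes −370 814 mm⁴
Total I = 79 901 857 mm⁴.

I_xx ≈ 7.990 × 10⁷ mm⁴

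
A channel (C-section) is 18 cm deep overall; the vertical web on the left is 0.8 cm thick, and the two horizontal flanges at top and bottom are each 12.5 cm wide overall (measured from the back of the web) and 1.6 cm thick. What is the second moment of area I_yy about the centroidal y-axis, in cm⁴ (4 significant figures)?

I_yy ≈ 834.1 cm⁴

Split into non-overlapping primitives; take the origin at the lower-left of the bounding box.
Web: 0.8 × 18, A = 14.4 cm², x = 0.4 cm, Ī = 0.768 cm⁴.
Top flange (beyond web): 11.7 × 1.6, A = 18.72 cm², x = 6.65 cm, Ī = 213.548 cm⁴.
Bottom flange (beyond web): 11.7 × 1.6, A = 18.72 cm², x = 6.65 cm, Ī = 213.548 cm⁴.
Centroid: x̄ = ΣA·x / ΣA = 4.91389 cm.
Transfer each piece to the centroidal y-axis using Ī + A·d² with d = x − 4.91389:
  web: d = -4.51389 cm → contributes +294.171 cm⁴
  top flange (beyond web): d = 1.73611 cm → contributes +269.972 cm⁴
  bottom flange (beyond web): d = 1.73611 cm → contributes +269.972 cm⁴
Total I = 834.115 cm⁴.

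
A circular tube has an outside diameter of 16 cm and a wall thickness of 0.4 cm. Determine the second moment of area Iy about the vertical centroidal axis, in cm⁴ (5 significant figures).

Break the section into simple shapes (no overlaps), measuring from the bottom-left corner of the bounding box.
Outer circle: ⌀16, A = 201.0619 cm², x = 8 cm, Ī = 3216.991 cm⁴.
Bore (subtracted): ⌀15.2, A = 181.4584 cm², x = 8 cm, Ī = 2620.259 cm⁴.
By symmetry the centroid is at mid-width, x̄ = 8 cm.
All pieces are centred on the vertical centroidal axis, so I = ΣĪ (holes subtracted) = 596.7317 cm⁴.

Iy ≈ 596.73 cm⁴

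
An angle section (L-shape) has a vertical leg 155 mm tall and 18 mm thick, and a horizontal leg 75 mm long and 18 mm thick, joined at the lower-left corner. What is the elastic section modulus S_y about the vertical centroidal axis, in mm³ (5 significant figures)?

Treat the section as a set of non-overlapping primitives; coordinates are from the bounding-box lower-left.
Vertical leg: 18 × 155, A = 2 790 mm², x = 9 mm, Ī = 75 330 mm⁴.
Horizontal leg (remainder): 57 × 18, A = 1 026 mm², x = 46.5 mm, Ī = 277789.5 mm⁴.
Centroid: x̄ = ΣA·x / ΣA = 19.08255 mm.
Transfer each piece to the vertical centroidal axis using Ī + A·d² with d = x − 19.08255:
  vertical leg: d = -10.08255 mm → contributes +358955.1 mm⁴
  horizontal leg (remainder): d = 27.41745 mm → contributes +1 049 051 mm⁴
Total I = 1 408 006 mm⁴.
Extreme fibre distance c = 55.91745 mm; S = I/c = 25180.08 mm³.

S_y ≈ 2.5180 × 10⁴ mm³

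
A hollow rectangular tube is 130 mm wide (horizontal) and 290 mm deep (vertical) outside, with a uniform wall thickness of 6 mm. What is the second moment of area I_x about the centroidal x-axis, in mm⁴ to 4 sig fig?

I_x ≈ 5.295 × 10⁷ mm⁴

Split into non-overlapping primitives; take the origin at the lower-left of the bounding box.
Outer rectangle: 130 × 290, A = 37 700 mm², y = 145 mm, Ī = 264 214 167 mm⁴.
Inner void (subtracted): 118 × 278, A = 32 804 mm², y = 145 mm, Ī = 211 268 695 mm⁴.
By symmetry the centroid is at mid-height, ȳ = 145 mm.
All pieces are centred on the centroidal x-axis, so I = ΣĪ (holes subtracted) = 52 945 472 mm⁴.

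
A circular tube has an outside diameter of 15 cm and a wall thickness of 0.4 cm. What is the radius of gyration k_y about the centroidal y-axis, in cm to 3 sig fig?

Decompose the section into non-overlapping parts with the origin at the bottom-left of its bounding rectangle.
Outer circle: ⌀15, A = 176.71 cm², x = 7.5 cm, Ī = 2 485 cm⁴.
Bore (subtracted): ⌀14.2, A = 158.37 cm², x = 7.5 cm, Ī = 1995.8 cm⁴.
By symmetry the centroid is at mid-width, x̄ = 7.5 cm.
All pieces are centred on the centroidal y-axis, so I = ΣĪ (holes subtracted) = 489.22 cm⁴.
Radius of gyration: k = √(I/A) = √(489.22 / 18.347) = 5.1638 cm.

k_y ≈ 5.16 cm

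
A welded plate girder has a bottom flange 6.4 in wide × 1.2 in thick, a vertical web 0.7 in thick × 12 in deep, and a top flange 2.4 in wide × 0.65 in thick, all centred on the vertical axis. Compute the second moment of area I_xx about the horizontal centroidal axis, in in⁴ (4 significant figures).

Break the section into simple shapes (no overlaps), measuring from the bottom-left corner of the bounding box.
Bottom plate: 6.4 × 1.2, A = 7.68 in², y = 0.6 in, Ī = 0.9216 in⁴.
Web plate: 0.7 × 12, A = 8.4 in², y = 7.2 in, Ī = 100.8 in⁴.
Top plate: 2.4 × 0.65, A = 1.56 in², y = 13.525 in, Ī = 0.054925 in⁴.
Centroid: ȳ = ΣA·y / ΣA = 4.88588 in.
Transfer each piece to the horizontal centroidal axis using Ī + A·d² with d = y − 4.88588:
  bottom plate: d = -4.28588 in → contributes +141.994 in⁴
  web plate: d = 2.31412 in → contributes +145.783 in⁴
  top plate: d = 8.63912 in → contributes +116.484 in⁴
Total I = 404.262 in⁴.

I_xx ≈ 404.3 in⁴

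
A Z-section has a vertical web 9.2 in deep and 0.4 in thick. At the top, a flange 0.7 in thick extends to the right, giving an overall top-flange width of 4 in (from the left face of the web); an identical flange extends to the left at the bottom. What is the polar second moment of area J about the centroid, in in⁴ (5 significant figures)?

J ≈ 142.85 in⁴

Treat the section as a set of non-overlapping primitives; coordinates are from the bounding-box lower-left.
Web: 0.4 × 9.2, A = 3.68 in², y = 4.6 in, Ī = 25.95627 in⁴.
Top flange (beyond web): 3.6 × 0.7, A = 2.52 in², y = 8.85 in, Ī = 0.1029 in⁴.
Bottom flange (beyond web): 3.6 × 0.7, A = 2.52 in², y = 0.35 in, Ī = 0.1029 in⁴.
Centroid: ȳ = ΣA·y / ΣA = 4.6 in.
Transfer each piece to the centroidal x-axis using Ī + A·d² with d = y − 4.6:
  web: d = 0 in → contributes +25.95627 in⁴
  top flange (beyond web): d = 4.25 in → contributes +45.6204 in⁴
  bottom flange (beyond web): d = -4.25 in → contributes +45.6204 in⁴
Total I = 117.1971 in⁴.
For the y-axis: x̄ = 3.8 in.
Repeating about the centroidal y-axis gives I_y = 25.65227 in⁴.
Polar second moment: J = I_x + I_y = 142.8493 in⁴.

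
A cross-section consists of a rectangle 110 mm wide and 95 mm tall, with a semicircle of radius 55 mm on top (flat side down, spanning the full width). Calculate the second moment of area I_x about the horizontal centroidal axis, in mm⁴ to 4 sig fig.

I_x ≈ 2.526 × 10⁷ mm⁴

Break the section into simple shapes (no overlaps), measuring from the bottom-left corner of the bounding box.
Rectangular body: 110 × 95, A = 10 450 mm², y = 47.5 mm, Ī = 7 859 271 mm⁴.
Semicircular cap: semicircle r = 55, A = 4751.66 mm², y = 118.343 mm, Ī = 1 004 345 mm⁴.
Centroid: ȳ = ΣA·y / ΣA = 69.6437 mm.
Transfer each piece to the horizontal centroidal axis using Ī + A·d² with d = y − 69.6437:
  rectangular body: d = -22.1437 mm → contributes +12 983 344 mm⁴
  semicircular cap: d = 48.6991 mm → contributes +12 273 371 mm⁴
Total I = 25 256 715 mm⁴.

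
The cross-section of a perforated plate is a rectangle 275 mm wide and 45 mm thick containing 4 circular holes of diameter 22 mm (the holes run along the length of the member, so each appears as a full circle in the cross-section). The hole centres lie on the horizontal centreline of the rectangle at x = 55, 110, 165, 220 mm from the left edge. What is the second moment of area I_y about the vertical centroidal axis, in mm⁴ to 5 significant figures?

I_y ≈ 7.2193 × 10⁷ mm⁴

Break the section into simple shapes (no overlaps), measuring from the bottom-left corner of the bounding box.
Plate: 275 × 45, A = 12 375 mm², x = 137.5 mm, Ī = 77 988 281 mm⁴.
Hole 1 (subtracted): ⌀22, A = 380.1327 mm², x = 55 mm, Ī = 11499.01 mm⁴.
Hole 2 (subtracted): ⌀22, A = 380.1327 mm², x = 110 mm, Ī = 11499.01 mm⁴.
Hole 3 (subtracted): ⌀22, A = 380.1327 mm², x = 165 mm, Ī = 11499.01 mm⁴.
Hole 4 (subtracted): ⌀22, A = 380.1327 mm², x = 220 mm, Ī = 11499.01 mm⁴.
By symmetry the centroid is at mid-width, x̄ = 137.5 mm.
Transfer each piece to the vertical centroidal axis using Ī + A·d² with d = x − 137.5:
  plate: d = 0 mm → contributes +77 988 281 mm⁴
  hole 1: d = -82.5 mm → contributes −2 598 777 mm⁴
  hole 2: d = -27.5 mm → contributes −298974.4 mm⁴
  hole 3: d = 27.5 mm → contributes −298974.4 mm⁴
  hole 4: d = 82.5 mm → contributes −2 598 777 mm⁴
Total I = 72 192 778 mm⁴.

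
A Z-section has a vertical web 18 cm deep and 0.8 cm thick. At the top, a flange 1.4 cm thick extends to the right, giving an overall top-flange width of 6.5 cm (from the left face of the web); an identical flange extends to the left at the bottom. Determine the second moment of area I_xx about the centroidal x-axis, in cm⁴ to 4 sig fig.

Break the section into simple shapes (no overlaps), measuring from the bottom-left corner of the bounding box.
Web: 0.8 × 18, A = 14.4 cm², y = 9 cm, Ī = 388.8 cm⁴.
Top flange (beyond web): 5.7 × 1.4, A = 7.98 cm², y = 17.3 cm, Ī = 1.3034 cm⁴.
Bottom flange (beyond web): 5.7 × 1.4, A = 7.98 cm², y = 0.7 cm, Ī = 1.3034 cm⁴.
Centroid: ȳ = ΣA·y / ΣA = 9 cm.
Transfer each piece to the centroidal x-axis using Ī + A·d² with d = y − 9:
  web: d = 0 cm → contributes +388.8 cm⁴
  top flange (beyond web): d = 8.3 cm → contributes +551.046 cm⁴
  bottom flange (beyond web): d = -8.3 cm → contributes +551.046 cm⁴
Total I = 1490.89 cm⁴.

I_xx ≈ 1491 cm⁴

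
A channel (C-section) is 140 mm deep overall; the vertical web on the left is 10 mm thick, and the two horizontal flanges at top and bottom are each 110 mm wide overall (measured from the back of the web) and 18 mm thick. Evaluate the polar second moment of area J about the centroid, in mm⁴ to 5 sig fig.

J ≈ 2.1840 × 10⁷ mm⁴

Split into non-overlapping primitives; take the origin at the lower-left of the bounding box.
Web: 10 × 140, A = 1 400 mm², y = 70 mm, Ī = 2 286 667 mm⁴.
Top flange (beyond web): 100 × 18, A = 1 800 mm², y = 131 mm, Ī = 48 600 mm⁴.
Bottom flange (beyond web): 100 × 18, A = 1 800 mm², y = 9 mm, Ī = 48 600 mm⁴.
By symmetry the centroid is at mid-height, ȳ = 70 mm.
Transfer each piece to the centroidal x-axis using Ī + A·d² with d = y − 70:
  web: d = 0 mm → contributes +2 286 667 mm⁴
  top flange (beyond web): d = 61 mm → contributes +6 746 400 mm⁴
  bottom flange (beyond web): d = -61 mm → contributes +6 746 400 mm⁴
Total I = 15 779 467 mm⁴.
For the y-axis: x̄ = 44.6 mm.
Repeating about the centroidal y-axis gives I_y = 6 060 867 mm⁴.
Polar second moment: J = I_x + I_y = 21 840 333 mm⁴.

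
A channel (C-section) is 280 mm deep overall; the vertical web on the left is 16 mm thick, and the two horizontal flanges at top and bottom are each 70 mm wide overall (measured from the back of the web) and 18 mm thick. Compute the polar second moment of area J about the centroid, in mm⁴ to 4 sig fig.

J ≈ 6.491 × 10⁷ mm⁴

Treat the section as a set of non-overlapping primitives; coordinates are from the bounding-box lower-left.
Web: 16 × 280, A = 4 480 mm², y = 140 mm, Ī = 29 269 333 mm⁴.
Top flange (beyond web): 54 × 18, A = 972 mm², y = 271 mm, Ī = 26 244 mm⁴.
Bottom flange (beyond web): 54 × 18, A = 972 mm², y = 9 mm, Ī = 26 244 mm⁴.
By symmetry the centroid is at mid-height, ȳ = 140 mm.
Transfer each piece to the centroidal x-axis using Ī + A·d² with d = y − 140:
  web: d = 0 mm → contributes +29 269 333 mm⁴
  top flange (beyond web): d = 131 mm → contributes +16 706 736 mm⁴
  bottom flange (beyond web): d = -131 mm → contributes +16 706 736 mm⁴
Total I = 62 682 805 mm⁴.
For the y-axis: x̄ = 18.5915 mm.
Repeating about the centroidal y-axis gives I_y = 2 228 718 mm⁴.
Polar second moment: J = I_x + I_y = 64 911 523 mm⁴.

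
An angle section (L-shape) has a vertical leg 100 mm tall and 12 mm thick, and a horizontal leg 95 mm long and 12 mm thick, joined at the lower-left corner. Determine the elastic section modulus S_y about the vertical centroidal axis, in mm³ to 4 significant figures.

Split into non-overlapping primitives; take the origin at the lower-left of the bounding box.
Vertical leg: 12 × 100, A = 1 200 mm², x = 6 mm, Ī = 14 400 mm⁴.
Horizontal leg (remainder): 83 × 12, A = 996 mm², x = 53.5 mm, Ī = 571 787 mm⁴.
Centroid: x̄ = ΣA·x / ΣA = 27.5437 mm.
Transfer each piece to the vertical centroidal axis using Ī + A·d² with d = x − 27.5437:
  vertical leg: d = -21.5437 mm → contributes +571 358 mm⁴
  horizontal leg (remainder): d = 25.9563 mm → contributes +1 242 821 mm⁴
Total I = 1 814 179 mm⁴.
Extreme fibre distance c = 67.4563 mm; S = I/c = 26894.1 mm³.

S_y ≈ 2.689 × 10⁴ mm³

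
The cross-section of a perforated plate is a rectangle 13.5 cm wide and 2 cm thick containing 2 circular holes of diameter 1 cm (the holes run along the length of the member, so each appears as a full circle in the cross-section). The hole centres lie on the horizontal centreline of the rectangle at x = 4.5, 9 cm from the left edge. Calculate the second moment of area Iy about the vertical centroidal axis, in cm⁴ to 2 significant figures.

Treat the section as a set of non-overlapping primitives; coordinates are from the bounding-box lower-left.
Plate: 13.5 × 2, A = 27 cm², x = 6.75 cm, Ī = 410.1 cm⁴.
Hole 1 (subtracted): ⌀1, A = 0.7854 cm², x = 4.5 cm, Ī = 0.04909 cm⁴.
Hole 2 (subtracted): ⌀1, A = 0.7854 cm², x = 9 cm, Ī = 0.04909 cm⁴.
By symmetry the centroid is at mid-width, x̄ = 6.75 cm.
Transfer each piece to the vertical centroidal axis using Ī + A·d² with d = x − 6.75:
  plate: d = 0 cm → contributes +410.1 cm⁴
  hole 1: d = -2.25 cm → contributes −4.025 cm⁴
  hole 2: d = 2.25 cm → contributes −4.025 cm⁴
Total I = 402 cm⁴.

Iy ≈ 400 cm⁴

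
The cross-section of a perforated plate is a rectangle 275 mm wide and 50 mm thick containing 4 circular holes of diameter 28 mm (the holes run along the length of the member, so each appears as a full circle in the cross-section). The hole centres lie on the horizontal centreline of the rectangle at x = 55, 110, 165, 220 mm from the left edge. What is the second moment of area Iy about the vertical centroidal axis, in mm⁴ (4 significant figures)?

Decompose the section into non-overlapping parts with the origin at the bottom-left of its bounding rectangle.
Plate: 275 × 50, A = 13 750 mm², x = 137.5 mm, Ī = 86 653 646 mm⁴.
Hole 1 (subtracted): ⌀28, A = 615.752 mm², x = 55 mm, Ī = 30171.9 mm⁴.
Hole 2 (subtracted): ⌀28, A = 615.752 mm², x = 110 mm, Ī = 30171.9 mm⁴.
Hole 3 (subtracted): ⌀28, A = 615.752 mm², x = 165 mm, Ī = 30171.9 mm⁴.
Hole 4 (subtracted): ⌀28, A = 615.752 mm², x = 220 mm, Ī = 30171.9 mm⁴.
By symmetry the centroid is at mid-width, x̄ = 137.5 mm.
Transfer each piece to the vertical centroidal axis using Ī + A·d² with d = x − 137.5:
  plate: d = 0 mm → contributes +86 653 646 mm⁴
  hole 1: d = -82.5 mm → contributes −4 221 135 mm⁴
  hole 2: d = -27.5 mm → contributes −495 834 mm⁴
  hole 3: d = 27.5 mm → contributes −495 834 mm⁴
  hole 4: d = 82.5 mm → contributes −4 221 135 mm⁴
Total I = 77 219 707 mm⁴.

Iy ≈ 7.722 × 10⁷ mm⁴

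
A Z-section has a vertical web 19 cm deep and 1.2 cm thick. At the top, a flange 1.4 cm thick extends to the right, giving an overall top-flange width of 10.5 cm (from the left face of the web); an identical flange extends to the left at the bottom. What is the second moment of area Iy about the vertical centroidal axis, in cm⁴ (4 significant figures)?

Break the section into simple shapes (no overlaps), measuring from the bottom-left corner of the bounding box.
Web: 1.2 × 19, A = 22.8 cm², x = 9.9 cm, Ī = 2.736 cm⁴.
Top flange (beyond web): 9.3 × 1.4, A = 13.02 cm², x = 15.15 cm, Ī = 93.8417 cm⁴.
Bottom flange (beyond web): 9.3 × 1.4, A = 13.02 cm², x = 4.65 cm, Ī = 93.8417 cm⁴.
Centroid: x̄ = ΣA·x / ΣA = 9.9 cm.
Transfer each piece to the vertical centroidal axis using Ī + A·d² with d = x − 9.9:
  web: d = 0 cm → contributes +2.736 cm⁴
  top flange (beyond web): d = 5.25 cm → contributes +452.705 cm⁴
  bottom flange (beyond web): d = -5.25 cm → contributes +452.705 cm⁴
Total I = 908.147 cm⁴.

Iy ≈ 908.1 cm⁴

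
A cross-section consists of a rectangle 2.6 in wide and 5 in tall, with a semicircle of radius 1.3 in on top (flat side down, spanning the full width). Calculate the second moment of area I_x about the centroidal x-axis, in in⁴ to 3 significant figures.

I_x ≈ 47.9 in⁴

Decompose the section into non-overlapping parts with the origin at the bottom-left of its bounding rectangle.
Rectangular body: 2.6 × 5, A = 13 in², y = 2.5 in, Ī = 27.083 in⁴.
Semicircular cap: semicircle r = 1.3, A = 2.6546 in², y = 5.5517 in, Ī = 0.31348 in⁴.
Centroid: ȳ = ΣA·y / ΣA = 3.0175 in.
Transfer each piece to the centroidal x-axis using Ī + A·d² with d = y − 3.0175:
  rectangular body: d = -0.5175 in → contributes +30.565 in⁴
  semicircular cap: d = 2.5342 in → contributes +17.363 in⁴
Total I = 47.927 in⁴.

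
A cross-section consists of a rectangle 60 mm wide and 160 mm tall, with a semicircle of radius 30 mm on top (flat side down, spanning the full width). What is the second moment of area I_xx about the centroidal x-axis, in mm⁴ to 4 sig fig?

I_xx ≈ 3.117 × 10⁷ mm⁴

Treat the section as a set of non-overlapping primitives; coordinates are from the bounding-box lower-left.
Rectangular body: 60 × 160, A = 9 600 mm², y = 80 mm, Ī = 20 480 000 mm⁴.
Semicircular cap: semicircle r = 30, A = 1413.72 mm², y = 172.732 mm, Ī = 88903.1 mm⁴.
Centroid: ȳ = ΣA·y / ΣA = 91.9031 mm.
Transfer each piece to the centroidal x-axis using Ī + A·d² with d = y − 91.9031:
  rectangular body: d = -11.9031 mm → contributes +21 840 164 mm⁴
  semicircular cap: d = 80.8293 mm → contributes +9 325 245 mm⁴
Total I = 31 165 409 mm⁴.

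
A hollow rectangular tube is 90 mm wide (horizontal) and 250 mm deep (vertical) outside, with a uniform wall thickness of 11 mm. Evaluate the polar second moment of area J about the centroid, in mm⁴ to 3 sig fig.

Treat the section as a set of non-overlapping primitives; coordinates are from the bounding-box lower-left.
Outer rectangle: 90 × 250, A = 22 500 mm², y = 125 mm, Ī = 117 187 500 mm⁴.
Inner void (subtracted): 68 × 228, A = 15 504 mm², y = 125 mm, Ī = 67 163 328 mm⁴.
By symmetry the centroid is at mid-height, ȳ = 125 mm.
All pieces are centred on the centroidal x-axis, so I = ΣĪ (holes subtracted) = 50 024 172 mm⁴.
Repeating about the centroidal y-axis gives I_y = 9 213 292 mm⁴.
Polar second moment: J = I_x + I_y = 59 237 464 mm⁴.

J ≈ 5.92 × 10⁷ mm⁴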